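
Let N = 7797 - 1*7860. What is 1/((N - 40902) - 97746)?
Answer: -1/138711 ≈ -7.2092e-6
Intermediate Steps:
N = -63 (N = 7797 - 7860 = -63)
1/((N - 40902) - 97746) = 1/((-63 - 40902) - 97746) = 1/(-40965 - 97746) = 1/(-138711) = -1/138711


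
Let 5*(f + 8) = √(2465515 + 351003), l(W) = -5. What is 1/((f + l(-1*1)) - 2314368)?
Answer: -57859525/133908982512507 - 5*√2816518/133908982512507 ≈ -4.3214e-7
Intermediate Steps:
f = -8 + √2816518/5 (f = -8 + √(2465515 + 351003)/5 = -8 + √2816518/5 ≈ 327.65)
1/((f + l(-1*1)) - 2314368) = 1/(((-8 + √2816518/5) - 5) - 2314368) = 1/((-13 + √2816518/5) - 2314368) = 1/(-2314381 + √2816518/5)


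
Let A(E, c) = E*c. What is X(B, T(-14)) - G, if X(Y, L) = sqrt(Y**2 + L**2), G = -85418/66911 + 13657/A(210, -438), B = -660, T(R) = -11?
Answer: 1252935881/879210540 + 11*sqrt(3601) ≈ 661.52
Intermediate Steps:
G = -1252935881/879210540 (G = -85418/66911 + 13657/((210*(-438))) = -85418*1/66911 + 13657/(-91980) = -85418/66911 + 13657*(-1/91980) = -85418/66911 - 1951/13140 = -1252935881/879210540 ≈ -1.4251)
X(Y, L) = sqrt(L**2 + Y**2)
X(B, T(-14)) - G = sqrt((-11)**2 + (-660)**2) - 1*(-1252935881/879210540) = sqrt(121 + 435600) + 1252935881/879210540 = sqrt(435721) + 1252935881/879210540 = 11*sqrt(3601) + 1252935881/879210540 = 1252935881/879210540 + 11*sqrt(3601)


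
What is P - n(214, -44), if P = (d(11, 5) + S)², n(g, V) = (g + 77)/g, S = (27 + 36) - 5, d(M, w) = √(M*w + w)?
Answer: 732445/214 + 232*√15 ≈ 4321.2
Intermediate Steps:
d(M, w) = √(w + M*w)
S = 58 (S = 63 - 5 = 58)
n(g, V) = (77 + g)/g
P = (58 + 2*√15)² (P = (√(5*(1 + 11)) + 58)² = (√(5*12) + 58)² = (√60 + 58)² = (2*√15 + 58)² = (58 + 2*√15)² ≈ 4322.5)
P - n(214, -44) = (3424 + 232*√15) - (77 + 214)/214 = (3424 + 232*√15) - 291/214 = 732445/214 + 232*√15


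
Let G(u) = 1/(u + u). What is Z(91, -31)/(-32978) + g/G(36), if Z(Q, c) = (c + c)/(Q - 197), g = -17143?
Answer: -2157344514895/1747834 ≈ -1.2343e+6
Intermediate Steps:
Z(Q, c) = 2*c/(-197 + Q) (Z(Q, c) = (2*c)/(-197 + Q) = 2*c/(-197 + Q))
G(u) = 1/(2*u)
Z(91, -31)/(-32978) + g/G(36) = (2*(-31)/(-197 + 91))/(-32978) - 17143/((½)/36) = (2*(-31)/(-106))*(-1/32978) - 17143/((½)*(1/36)) = (2*(-31)*(-1/106))*(-1/32978) - 17143/1/72 = (31/53)*(-1/32978) - 17143*72 = -31/1747834 - 1234296 = -2157344514895/1747834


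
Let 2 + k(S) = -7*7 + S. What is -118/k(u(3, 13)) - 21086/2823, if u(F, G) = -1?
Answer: -381679/73398 ≈ -5.2001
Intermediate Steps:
k(S) = -51 + S (k(S) = -2 + (-7*7 + S) = -2 + (-49 + S) = -51 + S)
-118/k(u(3, 13)) - 21086/2823 = -118/(-51 - 1) - 21086/2823 = -118/(-52) - 21086*1/2823 = -118*(-1/52) - 21086/2823 = 59/26 - 21086/2823 = -381679/73398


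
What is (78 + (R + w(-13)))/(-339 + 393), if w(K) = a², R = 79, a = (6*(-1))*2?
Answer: 301/54 ≈ 5.5741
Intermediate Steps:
a = -12 (a = -6*2 = -12)
w(K) = 144 (w(K) = (-12)² = 144)
(78 + (R + w(-13)))/(-339 + 393) = (78 + (79 + 144))/(-339 + 393) = (78 + 223)/54 = 301*(1/54) = 301/54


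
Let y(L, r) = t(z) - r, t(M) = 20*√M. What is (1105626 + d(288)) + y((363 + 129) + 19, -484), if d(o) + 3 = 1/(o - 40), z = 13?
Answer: 274314537/248 + 20*√13 ≈ 1.1062e+6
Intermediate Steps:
d(o) = -3 + 1/(-40 + o) (d(o) = -3 + 1/(o - 40) = -3 + 1/(-40 + o))
y(L, r) = -r + 20*√13 (y(L, r) = 20*√13 - r = -r + 20*√13)
(1105626 + d(288)) + y((363 + 129) + 19, -484) = (1105626 + (121 - 3*288)/(-40 + 288)) + (-1*(-484) + 20*√13) = (1105626 + (121 - 864)/248) + (484 + 20*√13) = (1105626 + (1/248)*(-743)) + (484 + 20*√13) = (1105626 - 743/248) + (484 + 20*√13) = 274194505/248 + (484 + 20*√13) = 274314537/248 + 20*√13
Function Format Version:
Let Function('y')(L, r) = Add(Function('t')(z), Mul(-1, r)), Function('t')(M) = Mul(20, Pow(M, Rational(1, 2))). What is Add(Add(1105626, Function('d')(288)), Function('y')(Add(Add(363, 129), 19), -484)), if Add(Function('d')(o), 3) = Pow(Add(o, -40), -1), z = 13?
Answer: Add(Rational(274314537, 248), Mul(20, Pow(13, Rational(1, 2)))) ≈ 1.1062e+6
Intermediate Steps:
Function('d')(o) = Add(-3, Pow(Add(-40, o), -1)) (Function('d')(o) = Add(-3, Pow(Add(o, -40), -1)) = Add(-3, Pow(Add(-40, o), -1)))
Function('y')(L, r) = Add(Mul(-1, r), Mul(20, Pow(13, Rational(1, 2)))) (Function('y')(L, r) = Add(Mul(20, Pow(13, Rational(1, 2))), Mul(-1, r)) = Add(Mul(-1, r), Mul(20, Pow(13, Rational(1, 2)))))
Add(Add(1105626, Function('d')(288)), Function('y')(Add(Add(363, 129), 19), -484)) = Add(Add(1105626, Mul(Pow(Add(-40, 288), -1), Add(121, Mul(-3, 288)))), Add(Mul(-1, -484), Mul(20, Pow(13, Rational(1, 2))))) = Add(Add(1105626, Mul(Pow(248, -1), Add(121, -864))), Add(484, Mul(20, Pow(13, Rational(1, 2))))) = Add(Add(1105626, Mul(Rational(1, 248), -743)), Add(484, Mul(20, Pow(13, Rational(1, 2))))) = Add(Add(1105626, Rational(-743, 248)), Add(484, Mul(20, Pow(13, Rational(1, 2))))) = Add(Rational(274194505, 248), Add(484, Mul(20, Pow(13, Rational(1, 2))))) = Add(Rational(274314537, 248), Mul(20, Pow(13, Rational(1, 2))))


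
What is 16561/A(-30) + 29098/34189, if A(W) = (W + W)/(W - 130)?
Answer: 4529719526/102567 ≈ 44164.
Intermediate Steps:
A(W) = 2*W/(-130 + W) (A(W) = (2*W)/(-130 + W) = 2*W/(-130 + W))
16561/A(-30) + 29098/34189 = 16561/((2*(-30)/(-130 - 30))) + 29098/34189 = 16561/((2*(-30)/(-160))) + 29098*(1/34189) = 16561/((2*(-30)*(-1/160))) + 29098/34189 = 16561/(3/8) + 29098/34189 = 16561*(8/3) + 29098/34189 = 132488/3 + 29098/34189 = 4529719526/102567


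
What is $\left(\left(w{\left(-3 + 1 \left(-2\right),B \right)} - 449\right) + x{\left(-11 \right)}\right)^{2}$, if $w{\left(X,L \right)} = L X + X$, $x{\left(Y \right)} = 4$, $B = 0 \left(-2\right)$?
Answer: $202500$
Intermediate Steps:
$B = 0$
$w{\left(X,L \right)} = X + L X$
$\left(\left(w{\left(-3 + 1 \left(-2\right),B \right)} - 449\right) + x{\left(-11 \right)}\right)^{2} = \left(\left(\left(-3 + 1 \left(-2\right)\right) \left(1 + 0\right) - 449\right) + 4\right)^{2} = \left(\left(\left(-3 - 2\right) 1 - 449\right) + 4\right)^{2} = \left(\left(\left(-5\right) 1 - 449\right) + 4\right)^{2} = \left(\left(-5 - 449\right) + 4\right)^{2} = \left(-454 + 4\right)^{2} = \left(-450\right)^{2} = 202500$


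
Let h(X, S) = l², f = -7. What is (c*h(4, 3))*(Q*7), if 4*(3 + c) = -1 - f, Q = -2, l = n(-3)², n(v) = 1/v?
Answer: 7/27 ≈ 0.25926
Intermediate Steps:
n(v) = 1/v
l = ⅑ (l = (1/(-3))² = (-⅓)² = ⅑ ≈ 0.11111)
c = -3/2 (c = -3 + (-1 - 1*(-7))/4 = -3 + (-1 + 7)/4 = -3 + (¼)*6 = -3 + 3/2 = -3/2 ≈ -1.5000)
h(X, S) = 1/81 (h(X, S) = (⅑)² = 1/81)
(c*h(4, 3))*(Q*7) = (-3/2*1/81)*(-2*7) = -1/54*(-14) = 7/27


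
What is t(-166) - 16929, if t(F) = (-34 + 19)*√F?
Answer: -16929 - 15*I*√166 ≈ -16929.0 - 193.26*I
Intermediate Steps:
t(F) = -15*√F
t(-166) - 16929 = -15*I*√166 - 16929 = -16929 - 15*I*√166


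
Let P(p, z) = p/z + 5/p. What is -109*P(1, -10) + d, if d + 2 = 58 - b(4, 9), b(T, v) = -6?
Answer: -4721/10 ≈ -472.10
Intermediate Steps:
P(p, z) = 5/p + p/z
d = 62 (d = -2 + (58 - 1*(-6)) = -2 + (58 + 6) = -2 + 64 = 62)
-109*P(1, -10) + d = -109*(5/1 + 1/(-10)) + 62 = -109*(5*1 + 1*(-⅒)) + 62 = -109*(5 - ⅒) + 62 = -109*49/10 + 62 = -5341/10 + 62 = -4721/10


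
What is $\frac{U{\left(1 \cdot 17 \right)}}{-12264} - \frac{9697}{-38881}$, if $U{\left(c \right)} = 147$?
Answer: $\frac{5390881}{22706504} \approx 0.23742$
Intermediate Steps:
$\frac{U{\left(1 \cdot 17 \right)}}{-12264} - \frac{9697}{-38881} = \frac{147}{-12264} - \frac{9697}{-38881} = 147 \left(- \frac{1}{12264}\right) - - \frac{9697}{38881} = - \frac{7}{584} + \frac{9697}{38881} = \frac{5390881}{22706504}$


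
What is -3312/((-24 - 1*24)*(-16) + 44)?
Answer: -828/203 ≈ -4.0788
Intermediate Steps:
-3312/((-24 - 1*24)*(-16) + 44) = -3312/((-24 - 24)*(-16) + 44) = -3312/(-48*(-16) + 44) = -3312/(768 + 44) = -3312/812 = -3312*1/812 = -828/203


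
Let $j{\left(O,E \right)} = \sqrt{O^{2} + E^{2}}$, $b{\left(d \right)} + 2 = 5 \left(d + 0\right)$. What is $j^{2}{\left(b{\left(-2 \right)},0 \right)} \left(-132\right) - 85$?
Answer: $-19093$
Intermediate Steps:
$b{\left(d \right)} = -2 + 5 d$ ($b{\left(d \right)} = -2 + 5 \left(d + 0\right) = -2 + 5 d$)
$j{\left(O,E \right)} = \sqrt{E^{2} + O^{2}}$
$j^{2}{\left(b{\left(-2 \right)},0 \right)} \left(-132\right) - 85 = \left(\sqrt{0^{2} + \left(-2 + 5 \left(-2\right)\right)^{2}}\right)^{2} \left(-132\right) - 85 = \left(\sqrt{0 + \left(-2 - 10\right)^{2}}\right)^{2} \left(-132\right) - 85 = \left(\sqrt{0 + \left(-12\right)^{2}}\right)^{2} \left(-132\right) - 85 = \left(\sqrt{0 + 144}\right)^{2} \left(-132\right) - 85 = \left(\sqrt{144}\right)^{2} \left(-132\right) - 85 = 12^{2} \left(-132\right) - 85 = 144 \left(-132\right) - 85 = -19008 - 85 = -19093$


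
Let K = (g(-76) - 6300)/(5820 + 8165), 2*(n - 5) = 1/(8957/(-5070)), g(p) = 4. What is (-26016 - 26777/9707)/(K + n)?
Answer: -187201765587245/30698989334 ≈ -6098.0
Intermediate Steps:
n = 250/53 (n = 5 + 1/(2*((8957/(-5070)))) = 5 + 1/(2*((8957*(-1/5070)))) = 5 + 1/(2*(-53/30)) = 5 + (½)*(-30/53) = 5 - 15/53 = 250/53 ≈ 4.7170)
K = -6296/13985 (K = (4 - 6300)/(5820 + 8165) = -6296/13985 ≈ -0.45020)
(-26016 - 26777/9707)/(K + n) = (-26016 - 26777/9707)/(-6296/13985 + 250/53) = (-26016 - 26777*1/9707)/(3162562/741205) = (-26016 - 26777/9707)*(741205/3162562) = -252564089/9707*741205/3162562 = -187201765587245/30698989334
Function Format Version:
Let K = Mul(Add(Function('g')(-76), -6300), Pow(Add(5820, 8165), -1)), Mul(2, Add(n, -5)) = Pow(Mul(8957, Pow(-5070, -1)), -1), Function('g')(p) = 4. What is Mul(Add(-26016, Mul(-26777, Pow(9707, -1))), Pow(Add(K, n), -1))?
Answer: Rational(-187201765587245, 30698989334) ≈ -6098.0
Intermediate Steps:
n = Rational(250, 53) (n = Add(5, Mul(Rational(1, 2), Pow(Mul(8957, Pow(-5070, -1)), -1))) = Add(5, Mul(Rational(1, 2), Pow(Mul(8957, Rational(-1, 5070)), -1))) = Add(5, Mul(Rational(1, 2), Pow(Rational(-53, 30), -1))) = Add(5, Mul(Rational(1, 2), Rational(-30, 53))) = Add(5, Rational(-15, 53)) = Rational(250, 53) ≈ 4.7170)
K = Rational(-6296, 13985) (K = Mul(Add(4, -6300), Pow(Add(5820, 8165), -1)) = Mul(-6296, Pow(13985, -1)) = Mul(-6296, Rational(1, 13985)) = Rational(-6296, 13985) ≈ -0.45020)
Mul(Add(-26016, Mul(-26777, Pow(9707, -1))), Pow(Add(K, n), -1)) = Mul(Add(-26016, Mul(-26777, Pow(9707, -1))), Pow(Add(Rational(-6296, 13985), Rational(250, 53)), -1)) = Mul(Add(-26016, Mul(-26777, Rational(1, 9707))), Pow(Rational(3162562, 741205), -1)) = Mul(Add(-26016, Rational(-26777, 9707)), Rational(741205, 3162562)) = Mul(Rational(-252564089, 9707), Rational(741205, 3162562)) = Rational(-187201765587245, 30698989334)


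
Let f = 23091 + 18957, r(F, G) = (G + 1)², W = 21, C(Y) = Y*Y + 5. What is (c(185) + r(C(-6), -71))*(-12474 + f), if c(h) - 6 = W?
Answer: 145711098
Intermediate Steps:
C(Y) = 5 + Y² (C(Y) = Y² + 5 = 5 + Y²)
r(F, G) = (1 + G)²
c(h) = 27 (c(h) = 6 + 21 = 27)
f = 42048
(c(185) + r(C(-6), -71))*(-12474 + f) = (27 + (1 - 71)²)*(-12474 + 42048) = (27 + (-70)²)*29574 = (27 + 4900)*29574 = 4927*29574 = 145711098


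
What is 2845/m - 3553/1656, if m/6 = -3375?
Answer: -851773/372600 ≈ -2.2860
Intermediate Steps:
m = -20250 (m = 6*(-3375) = -20250)
2845/m - 3553/1656 = 2845/(-20250) - 3553/1656 = 2845*(-1/20250) - 3553*1/1656 = -569/4050 - 3553/1656 = -851773/372600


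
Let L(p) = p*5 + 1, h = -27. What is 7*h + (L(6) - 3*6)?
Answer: -176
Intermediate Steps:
L(p) = 1 + 5*p (L(p) = 5*p + 1 = 1 + 5*p)
7*h + (L(6) - 3*6) = 7*(-27) + ((1 + 5*6) - 3*6) = -189 + ((1 + 30) - 18) = -189 + (31 - 18) = -189 + 13 = -176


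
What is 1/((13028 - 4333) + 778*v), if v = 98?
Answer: 1/84939 ≈ 1.1773e-5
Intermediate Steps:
1/((13028 - 4333) + 778*v) = 1/((13028 - 4333) + 778*98) = 1/(8695 + 76244) = 1/84939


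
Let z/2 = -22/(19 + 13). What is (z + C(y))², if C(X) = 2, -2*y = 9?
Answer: 25/64 ≈ 0.39063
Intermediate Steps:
y = -9/2 (y = -½*9 = -9/2 ≈ -4.5000)
z = -11/8 (z = 2*(-22/(19 + 13)) = 2*(-22/32) = 2*(-22*1/32) = 2*(-11/16) = -11/8 ≈ -1.3750)
(z + C(y))² = (-11/8 + 2)² = (5/8)² = 25/64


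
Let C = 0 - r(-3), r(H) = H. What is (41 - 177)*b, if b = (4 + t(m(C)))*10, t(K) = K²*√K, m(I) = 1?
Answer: -6800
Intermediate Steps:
C = 3 (C = 0 - 1*(-3) = 0 + 3 = 3)
t(K) = K^(5/2)
b = 50 (b = (4 + 1^(5/2))*10 = (4 + 1)*10 = 5*10 = 50)
(41 - 177)*b = (41 - 177)*50 = -136*50 = -6800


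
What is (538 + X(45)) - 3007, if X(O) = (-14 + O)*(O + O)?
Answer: 321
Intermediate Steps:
X(O) = 2*O*(-14 + O) (X(O) = (-14 + O)*(2*O) = 2*O*(-14 + O))
(538 + X(45)) - 3007 = (538 + 2*45*(-14 + 45)) - 3007 = (538 + 2*45*31) - 3007 = (538 + 2790) - 3007 = 3328 - 3007 = 321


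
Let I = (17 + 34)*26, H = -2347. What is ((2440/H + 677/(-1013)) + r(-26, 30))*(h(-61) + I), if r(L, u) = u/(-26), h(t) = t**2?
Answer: -446412055684/30907643 ≈ -14443.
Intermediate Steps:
r(L, u) = -u/26 (r(L, u) = u*(-1/26) = -u/26)
I = 1326 (I = 51*26 = 1326)
((2440/H + 677/(-1013)) + r(-26, 30))*(h(-61) + I) = ((2440/(-2347) + 677/(-1013)) - 1/26*30)*((-61)**2 + 1326) = ((2440*(-1/2347) + 677*(-1/1013)) - 15/13)*(3721 + 1326) = ((-2440/2347 - 677/1013) - 15/13)*5047 = (-4060639/2377511 - 15/13)*5047 = -88450972/30907643*5047 = -446412055684/30907643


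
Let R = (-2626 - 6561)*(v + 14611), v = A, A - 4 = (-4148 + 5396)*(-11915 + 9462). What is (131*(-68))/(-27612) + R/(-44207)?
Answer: -193216937777680/305160921 ≈ -6.3316e+5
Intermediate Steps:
A = -3061340 (A = 4 + (-4148 + 5396)*(-11915 + 9462) = 4 + 1248*(-2453) = 4 - 3061344 = -3061340)
v = -3061340
R = 27990299323 (R = (-2626 - 6561)*(-3061340 + 14611) = -9187*(-3046729) = 27990299323)
(131*(-68))/(-27612) + R/(-44207) = (131*(-68))/(-27612) + 27990299323/(-44207) = -8908*(-1/27612) + 27990299323*(-1/44207) = 2227/6903 - 27990299323/44207 = -193216937777680/305160921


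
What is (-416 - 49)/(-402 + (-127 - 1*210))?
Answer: 465/739 ≈ 0.62923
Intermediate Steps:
(-416 - 49)/(-402 + (-127 - 1*210)) = -465/(-402 + (-127 - 210)) = -465/(-402 - 337) = -465/(-739) = -465*(-1/739) = 465/739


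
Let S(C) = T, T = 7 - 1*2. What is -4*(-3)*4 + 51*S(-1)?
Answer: 303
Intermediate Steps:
T = 5 (T = 7 - 2 = 5)
S(C) = 5
-4*(-3)*4 + 51*S(-1) = -4*(-3)*4 + 51*5 = 12*4 + 255 = 48 + 255 = 303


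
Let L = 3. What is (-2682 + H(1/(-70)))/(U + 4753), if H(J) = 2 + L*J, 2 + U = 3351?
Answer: -187603/567140 ≈ -0.33079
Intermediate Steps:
U = 3349 (U = -2 + 3351 = 3349)
H(J) = 2 + 3*J
(-2682 + H(1/(-70)))/(U + 4753) = (-2682 + (2 + 3/(-70)))/(3349 + 4753) = (-2682 + (2 + 3*(-1/70)))/8102 = (-2682 + (2 - 3/70))*(1/8102) = (-2682 + 137/70)*(1/8102) = -187603/70*1/8102 = -187603/567140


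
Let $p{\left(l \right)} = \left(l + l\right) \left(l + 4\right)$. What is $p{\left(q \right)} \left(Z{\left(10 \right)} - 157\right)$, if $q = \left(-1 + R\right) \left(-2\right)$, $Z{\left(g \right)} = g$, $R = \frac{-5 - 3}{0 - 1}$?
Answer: $-41160$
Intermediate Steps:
$R = 8$ ($R = - \frac{8}{-1} = \left(-8\right) \left(-1\right) = 8$)
$q = -14$ ($q = \left(-1 + 8\right) \left(-2\right) = 7 \left(-2\right) = -14$)
$p{\left(l \right)} = 2 l \left(4 + l\right)$
$p{\left(q \right)} \left(Z{\left(10 \right)} - 157\right) = 2 \left(-14\right) \left(4 - 14\right) \left(10 - 157\right) = 2 \left(-14\right) \left(-10\right) \left(-147\right) = 280 \left(-147\right) = -41160$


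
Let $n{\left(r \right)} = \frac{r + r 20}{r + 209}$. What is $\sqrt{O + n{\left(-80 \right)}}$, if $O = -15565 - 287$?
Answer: $\frac{2 i \sqrt{7333607}}{43} \approx 125.96 i$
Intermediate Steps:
$n{\left(r \right)} = \frac{21 r}{209 + r}$ ($n{\left(r \right)} = \frac{r + 20 r}{209 + r} = \frac{21 r}{209 + r}$)
$O = -15852$
$\sqrt{O + n{\left(-80 \right)}} = \sqrt{-15852 + 21 \left(-80\right) \frac{1}{209 - 80}} = \sqrt{-15852 + 21 \left(-80\right) \frac{1}{129}} = \sqrt{-15852 - \frac{560}{43}} = \sqrt{- \frac{682196}{43}} = \frac{2 i \sqrt{7333607}}{43}$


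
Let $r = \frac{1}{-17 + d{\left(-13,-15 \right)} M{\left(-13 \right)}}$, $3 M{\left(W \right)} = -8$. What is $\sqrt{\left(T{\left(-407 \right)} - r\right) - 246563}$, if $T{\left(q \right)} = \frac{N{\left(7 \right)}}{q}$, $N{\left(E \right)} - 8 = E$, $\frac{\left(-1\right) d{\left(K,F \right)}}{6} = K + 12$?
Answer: $\frac{31 i \sqrt{382503891}}{1221} \approx 496.55 i$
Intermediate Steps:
$d{\left(K,F \right)} = -72 - 6 K$ ($d{\left(K,F \right)} = - 6 \left(K + 12\right) = - 6 \left(12 + K\right) = -72 - 6 K$)
$N{\left(E \right)} = 8 + E$
$M{\left(W \right)} = - \frac{8}{3}$ ($M{\left(W \right)} = \frac{1}{3} \left(-8\right) = - \frac{8}{3}$)
$r = - \frac{1}{33}$ ($r = \frac{1}{-17 + \left(-72 - -78\right) \left(- \frac{8}{3}\right)} = \frac{1}{-17 + \left(-72 + 78\right) \left(- \frac{8}{3}\right)} = \frac{1}{-17 + 6 \left(- \frac{8}{3}\right)} = \frac{1}{-17 - 16} = \frac{1}{-33} = - \frac{1}{33} \approx -0.030303$)
$T{\left(q \right)} = \frac{15}{q}$ ($T{\left(q \right)} = \frac{8 + 7}{q} = \frac{15}{q}$)
$\sqrt{\left(T{\left(-407 \right)} - r\right) - 246563} = \sqrt{\left(\frac{15}{-407} - - \frac{1}{33}\right) - 246563} = \sqrt{\left(15 \left(- \frac{1}{407}\right) + \frac{1}{33}\right) - 246563} = \sqrt{\left(- \frac{15}{407} + \frac{1}{33}\right) - 246563} = \sqrt{- \frac{8}{1221} - 246563} = \sqrt{- \frac{301053431}{1221}} = \frac{31 i \sqrt{382503891}}{1221}$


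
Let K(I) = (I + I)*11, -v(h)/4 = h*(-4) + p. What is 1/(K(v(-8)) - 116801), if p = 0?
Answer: -1/119617 ≈ -8.3600e-6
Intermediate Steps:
v(h) = 16*h (v(h) = -4*(h*(-4) + 0) = -4*(-4*h + 0) = -(-16)*h = 16*h)
K(I) = 22*I (K(I) = (2*I)*11 = 22*I)
1/(K(v(-8)) - 116801) = 1/(22*(16*(-8)) - 116801) = 1/(22*(-128) - 116801) = 1/(-2816 - 116801) = 1/(-119617) = -1/119617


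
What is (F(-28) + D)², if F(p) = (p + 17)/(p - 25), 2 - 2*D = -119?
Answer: 41409225/11236 ≈ 3685.4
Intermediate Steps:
D = 121/2 (D = 1 - ½*(-119) = 1 + 119/2 = 121/2 ≈ 60.500)
F(p) = (17 + p)/(-25 + p)
(F(-28) + D)² = ((17 - 28)/(-25 - 28) + 121/2)² = (-11/(-53) + 121/2)² = (-1/53*(-11) + 121/2)² = (11/53 + 121/2)² = (6435/106)² = 41409225/11236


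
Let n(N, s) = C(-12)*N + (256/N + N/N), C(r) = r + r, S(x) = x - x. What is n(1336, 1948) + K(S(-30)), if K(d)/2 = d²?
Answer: -5354489/167 ≈ -32063.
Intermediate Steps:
S(x) = 0
C(r) = 2*r
n(N, s) = 1 - 24*N + 256/N (n(N, s) = (2*(-12))*N + (256/N + N/N) = -24*N + (256/N + 1) = -24*N + (1 + 256/N) = 1 - 24*N + 256/N)
K(d) = 2*d²
n(1336, 1948) + K(S(-30)) = (1 - 24*1336 + 256/1336) + 2*0² = (1 - 32064 + 256*(1/1336)) + 2*0 = (1 - 32064 + 32/167) + 0 = -5354489/167 + 0 = -5354489/167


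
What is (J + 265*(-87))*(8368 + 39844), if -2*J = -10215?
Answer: -865284870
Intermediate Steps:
J = 10215/2 (J = -½*(-10215) = 10215/2 ≈ 5107.5)
(J + 265*(-87))*(8368 + 39844) = (10215/2 + 265*(-87))*(8368 + 39844) = (10215/2 - 23055)*48212 = -35895/2*48212 = -865284870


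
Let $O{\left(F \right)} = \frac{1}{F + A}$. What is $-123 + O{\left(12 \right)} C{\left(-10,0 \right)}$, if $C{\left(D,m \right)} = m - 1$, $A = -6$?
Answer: $- \frac{739}{6} \approx -123.17$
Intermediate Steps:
$C{\left(D,m \right)} = -1 + m$
$O{\left(F \right)} = \frac{1}{-6 + F}$ ($O{\left(F \right)} = \frac{1}{F - 6} = \frac{1}{-6 + F}$)
$-123 + O{\left(12 \right)} C{\left(-10,0 \right)} = -123 + \frac{-1 + 0}{-6 + 12} = -123 + \frac{1}{6} \left(-1\right) = -123 - \frac{1}{6} = - \frac{739}{6}$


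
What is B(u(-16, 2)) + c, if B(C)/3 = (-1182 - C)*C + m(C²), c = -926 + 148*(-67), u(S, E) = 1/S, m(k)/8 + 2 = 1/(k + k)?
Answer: -1944675/256 ≈ -7596.4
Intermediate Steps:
m(k) = -16 + 4/k (m(k) = -16 + 8/(k + k) = -16 + 8/((2*k)) = -16 + 8*(1/(2*k)) = -16 + 4/k)
c = -10842 (c = -926 - 9916 = -10842)
B(C) = -48 + 12/C² + 3*C*(-1182 - C) (B(C) = 3*((-1182 - C)*C + (-16 + 4/(C²))) = 3*(C*(-1182 - C) + (-16 + 4/C²)) = 3*(-16 + 4/C² + C*(-1182 - C)) = -48 + 12/C² + 3*C*(-1182 - C))
B(u(-16, 2)) + c = (-48 - 3546/(-16) - 3*(1/(-16))² + 12/(1/(-16))²) - 10842 = (-48 - 3546*(-1/16) - 3*(-1/16)² + 12/(-1/16)²) - 10842 = (-48 + 1773/8 - 3*1/256 + 12*256) - 10842 = (-48 + 1773/8 - 3/256 + 3072) - 10842 = 830877/256 - 10842 = -1944675/256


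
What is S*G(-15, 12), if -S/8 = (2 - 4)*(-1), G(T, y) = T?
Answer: 240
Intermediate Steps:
S = -16 (S = -8*(2 - 4)*(-1) = -(-16)*(-1) = -8*2 = -16)
S*G(-15, 12) = -16*(-15) = 240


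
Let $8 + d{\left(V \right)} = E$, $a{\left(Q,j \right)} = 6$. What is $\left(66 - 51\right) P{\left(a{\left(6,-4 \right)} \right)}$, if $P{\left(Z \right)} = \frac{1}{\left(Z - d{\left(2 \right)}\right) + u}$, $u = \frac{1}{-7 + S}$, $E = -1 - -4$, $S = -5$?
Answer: $\frac{180}{131} \approx 1.374$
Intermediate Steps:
$E = 3$ ($E = -1 + 4 = 3$)
$d{\left(V \right)} = -5$ ($d{\left(V \right)} = -8 + 3 = -5$)
$u = - \frac{1}{12}$ ($u = \frac{1}{-7 - 5} = \frac{1}{-12} = - \frac{1}{12} \approx -0.083333$)
$P{\left(Z \right)} = \frac{1}{\frac{59}{12} + Z}$ ($P{\left(Z \right)} = \frac{1}{\left(Z - -5\right) - \frac{1}{12}} = \frac{1}{\left(Z + 5\right) - \frac{1}{12}} = \frac{1}{\left(5 + Z\right) - \frac{1}{12}} = \frac{1}{\frac{59}{12} + Z}$)
$\left(66 - 51\right) P{\left(a{\left(6,-4 \right)} \right)} = \left(66 - 51\right) \frac{12}{59 + 12 \cdot 6} = 15 \frac{12}{59 + 72} = 15 \cdot \frac{12}{131} = \frac{180}{131}$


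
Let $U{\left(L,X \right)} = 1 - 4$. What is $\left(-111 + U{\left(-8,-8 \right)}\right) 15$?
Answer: $-1710$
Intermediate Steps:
$U{\left(L,X \right)} = -3$
$\left(-111 + U{\left(-8,-8 \right)}\right) 15 = \left(-111 - 3\right) 15 = \left(-114\right) 15 = -1710$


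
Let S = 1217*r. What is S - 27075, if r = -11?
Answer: -40462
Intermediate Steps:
S = -13387 (S = 1217*(-11) = -13387)
S - 27075 = -13387 - 27075 = -40462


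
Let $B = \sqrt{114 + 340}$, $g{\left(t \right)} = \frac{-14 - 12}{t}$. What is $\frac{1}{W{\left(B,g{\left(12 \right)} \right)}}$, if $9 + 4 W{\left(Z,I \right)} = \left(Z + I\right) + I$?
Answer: $\frac{240}{1243} + \frac{18 \sqrt{454}}{1243} \approx 0.50163$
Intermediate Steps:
$g{\left(t \right)} = - \frac{26}{t}$
$B = \sqrt{454} \approx 21.307$
$W{\left(Z,I \right)} = - \frac{9}{4} + \frac{I}{2} + \frac{Z}{4}$ ($W{\left(Z,I \right)} = - \frac{9}{4} + \frac{\left(Z + I\right) + I}{4} = - \frac{9}{4} + \frac{\left(I + Z\right) + I}{4} = - \frac{9}{4} + \frac{Z + 2 I}{4} = - \frac{9}{4} + \left(\frac{I}{2} + \frac{Z}{4}\right) = - \frac{9}{4} + \frac{I}{2} + \frac{Z}{4}$)
$\frac{1}{W{\left(B,g{\left(12 \right)} \right)}} = \frac{1}{- \frac{9}{4} + \frac{\left(-26\right) \frac{1}{12}}{2} + \frac{\sqrt{454}}{4}} = \frac{1}{- \frac{9}{4} + \frac{1}{2} \left(- \frac{13}{6}\right) + \frac{\sqrt{454}}{4}} = \frac{1}{- \frac{9}{4} - \frac{13}{12} + \frac{\sqrt{454}}{4}} = \frac{1}{- \frac{10}{3} + \frac{\sqrt{454}}{4}}$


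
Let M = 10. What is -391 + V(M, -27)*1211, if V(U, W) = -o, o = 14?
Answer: -17345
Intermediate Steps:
V(U, W) = -14 (V(U, W) = -1*14 = -14)
-391 + V(M, -27)*1211 = -391 - 14*1211 = -391 - 16954 = -17345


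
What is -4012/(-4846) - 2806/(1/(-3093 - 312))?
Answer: 23150385896/2423 ≈ 9.5544e+6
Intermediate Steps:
-4012/(-4846) - 2806/(1/(-3093 - 312)) = -4012*(-1/4846) - 2806/(1/(-3405)) = 2006/2423 - 2806/(-1/3405) = 2006/2423 - 2806*(-3405) = 2006/2423 + 9554430 = 23150385896/2423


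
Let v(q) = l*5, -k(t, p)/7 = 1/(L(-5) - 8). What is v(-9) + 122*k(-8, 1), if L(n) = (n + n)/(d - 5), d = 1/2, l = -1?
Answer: 3713/26 ≈ 142.81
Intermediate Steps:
d = ½ ≈ 0.50000
L(n) = -4*n/9 (L(n) = (n + n)/(½ - 5) = (2*n)/(-9/2) = (2*n)*(-2/9) = -4*n/9)
k(t, p) = 63/52 (k(t, p) = -7/(-4/9*(-5) - 8) = -7/(20/9 - 8) = -7/(-52/9) = -7*(-9/52) = 63/52)
v(q) = -5 (v(q) = -1*5 = -5)
v(-9) + 122*k(-8, 1) = -5 + 122*(63/52) = -5 + 3843/26 = 3713/26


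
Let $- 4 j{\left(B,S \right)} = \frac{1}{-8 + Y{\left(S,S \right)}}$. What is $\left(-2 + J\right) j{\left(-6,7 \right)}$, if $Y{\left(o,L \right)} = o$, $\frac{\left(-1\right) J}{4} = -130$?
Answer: $\frac{259}{2} \approx 129.5$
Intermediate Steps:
$J = 520$ ($J = \left(-4\right) \left(-130\right) = 520$)
$j{\left(B,S \right)} = - \frac{1}{4 \left(-8 + S\right)}$
$\left(-2 + J\right) j{\left(-6,7 \right)} = \left(-2 + 520\right) \left(- \frac{1}{-32 + 4 \cdot 7}\right) = 518 \left(- \frac{1}{-32 + 28}\right) = 518 \left(- \frac{1}{-4}\right) = 518 \left(\left(-1\right) \left(- \frac{1}{4}\right)\right) = 518 \cdot \frac{1}{4} = \frac{259}{2}$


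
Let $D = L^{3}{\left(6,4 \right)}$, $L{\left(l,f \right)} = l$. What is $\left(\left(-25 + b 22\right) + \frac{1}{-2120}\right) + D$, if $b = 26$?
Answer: $\frac{1617559}{2120} \approx 763.0$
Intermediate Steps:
$D = 216$ ($D = 6^{3} = 216$)
$\left(\left(-25 + b 22\right) + \frac{1}{-2120}\right) + D = \left(\left(-25 + 26 \cdot 22\right) + \frac{1}{-2120}\right) + 216 = \left(\left(-25 + 572\right) - \frac{1}{2120}\right) + 216 = \left(547 - \frac{1}{2120}\right) + 216 = \frac{1159639}{2120} + 216 = \frac{1617559}{2120}$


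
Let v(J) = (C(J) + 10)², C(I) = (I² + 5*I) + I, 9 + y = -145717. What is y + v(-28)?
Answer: 246150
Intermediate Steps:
y = -145726 (y = -9 - 145717 = -145726)
C(I) = I² + 6*I
v(J) = (10 + J*(6 + J))² (v(J) = (J*(6 + J) + 10)² = (10 + J*(6 + J))²)
y + v(-28) = -145726 + (10 - 28*(6 - 28))² = -145726 + (10 - 28*(-22))² = -145726 + (10 + 616)² = -145726 + 626² = -145726 + 391876 = 246150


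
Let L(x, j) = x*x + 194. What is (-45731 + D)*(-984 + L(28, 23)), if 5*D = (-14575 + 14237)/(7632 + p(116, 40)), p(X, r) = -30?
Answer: 1738235648/6335 ≈ 2.7439e+5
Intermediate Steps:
L(x, j) = 194 + x² (L(x, j) = x² + 194 = 194 + x²)
D = -169/19005 (D = ((-14575 + 14237)/(7632 - 30))/5 = (-338/7602)/5 = (-338*1/7602)/5 = (⅕)*(-169/3801) = -169/19005 ≈ -0.0088924)
(-45731 + D)*(-984 + L(28, 23)) = (-45731 - 169/19005)*(-984 + (194 + 28²)) = -869117824*(-984 + (194 + 784))/19005 = -869117824*(-984 + 978)/19005 = -869117824/19005*(-6) = 1738235648/6335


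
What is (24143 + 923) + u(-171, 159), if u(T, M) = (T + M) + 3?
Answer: 25057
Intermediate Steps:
u(T, M) = 3 + M + T (u(T, M) = (M + T) + 3 = 3 + M + T)
(24143 + 923) + u(-171, 159) = (24143 + 923) + (3 + 159 - 171) = 25066 - 9 = 25057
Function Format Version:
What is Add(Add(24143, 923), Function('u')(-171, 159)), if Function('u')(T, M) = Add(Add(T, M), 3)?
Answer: 25057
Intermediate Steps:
Function('u')(T, M) = Add(3, M, T) (Function('u')(T, M) = Add(Add(M, T), 3) = Add(3, M, T))
Add(Add(24143, 923), Function('u')(-171, 159)) = Add(Add(24143, 923), Add(3, 159, -171)) = Add(25066, -9) = 25057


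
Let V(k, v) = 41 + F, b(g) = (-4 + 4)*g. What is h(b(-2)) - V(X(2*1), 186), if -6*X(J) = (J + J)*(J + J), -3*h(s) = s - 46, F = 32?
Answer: -173/3 ≈ -57.667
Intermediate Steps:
b(g) = 0 (b(g) = 0*g = 0)
h(s) = 46/3 - s/3 (h(s) = -(s - 46)/3 = -(-46 + s)/3 = 46/3 - s/3)
X(J) = -2*J²/3 (X(J) = -(J + J)*(J + J)/6 = -2*J*2*J/6 = -2*J²/3)
V(k, v) = 73 (V(k, v) = 41 + 32 = 73)
h(b(-2)) - V(X(2*1), 186) = (46/3 - ⅓*0) - 1*73 = (46/3 + 0) - 73 = 46/3 - 73 = -173/3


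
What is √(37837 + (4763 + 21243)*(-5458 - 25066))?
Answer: I*√793769307 ≈ 28174.0*I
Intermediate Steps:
√(37837 + (4763 + 21243)*(-5458 - 25066)) = √(37837 + 26006*(-30524)) = √(37837 - 793807144) = √(-793769307) = I*√793769307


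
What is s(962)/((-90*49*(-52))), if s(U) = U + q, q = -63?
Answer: 899/229320 ≈ 0.0039203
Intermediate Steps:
s(U) = -63 + U (s(U) = U - 63 = -63 + U)
s(962)/((-90*49*(-52))) = (-63 + 962)/((-90*49*(-52))) = 899/((-4410*(-52))) = 899/229320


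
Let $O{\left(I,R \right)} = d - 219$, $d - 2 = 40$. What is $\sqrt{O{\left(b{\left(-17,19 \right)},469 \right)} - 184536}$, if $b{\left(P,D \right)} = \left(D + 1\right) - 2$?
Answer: $i \sqrt{184713} \approx 429.78 i$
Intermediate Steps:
$d = 42$ ($d = 2 + 40 = 42$)
$b{\left(P,D \right)} = -1 + D$ ($b{\left(P,D \right)} = \left(1 + D\right) - 2 = -1 + D$)
$O{\left(I,R \right)} = -177$ ($O{\left(I,R \right)} = 42 - 219 = -177$)
$\sqrt{O{\left(b{\left(-17,19 \right)},469 \right)} - 184536} = \sqrt{-177 - 184536} = \sqrt{-184713} = i \sqrt{184713}$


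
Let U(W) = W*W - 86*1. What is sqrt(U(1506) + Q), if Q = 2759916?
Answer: sqrt(5027866) ≈ 2242.3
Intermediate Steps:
U(W) = -86 + W**2 (U(W) = W**2 - 86 = -86 + W**2)
sqrt(U(1506) + Q) = sqrt((-86 + 1506**2) + 2759916) = sqrt((-86 + 2268036) + 2759916) = sqrt(2267950 + 2759916) = sqrt(5027866)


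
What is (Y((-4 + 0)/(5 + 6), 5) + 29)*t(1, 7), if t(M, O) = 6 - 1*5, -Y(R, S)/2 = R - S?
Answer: 437/11 ≈ 39.727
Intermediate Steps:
Y(R, S) = -2*R + 2*S (Y(R, S) = -2*(R - S) = -2*R + 2*S)
t(M, O) = 1 (t(M, O) = 6 - 5 = 1)
(Y((-4 + 0)/(5 + 6), 5) + 29)*t(1, 7) = ((-2*(-4 + 0)/(5 + 6) + 2*5) + 29)*1 = ((-(-8)/11 + 10) + 29)*1 = ((-2*(-4/11) + 10) + 29)*1 = ((8/11 + 10) + 29)*1 = (118/11 + 29)*1 = (437/11)*1 = 437/11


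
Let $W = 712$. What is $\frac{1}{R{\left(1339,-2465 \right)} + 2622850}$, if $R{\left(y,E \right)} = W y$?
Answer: $\frac{1}{3576218} \approx 2.7963 \cdot 10^{-7}$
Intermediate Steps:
$R{\left(y,E \right)} = 712 y$
$\frac{1}{R{\left(1339,-2465 \right)} + 2622850} = \frac{1}{712 \cdot 1339 + 2622850} = \frac{1}{953368 + 2622850} = \frac{1}{3576218}$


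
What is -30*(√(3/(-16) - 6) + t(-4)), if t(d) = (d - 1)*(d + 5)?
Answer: 150 - 45*I*√11/2 ≈ 150.0 - 74.624*I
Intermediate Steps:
t(d) = (-1 + d)*(5 + d)
-30*(√(3/(-16) - 6) + t(-4)) = -30*(√(3/(-16) - 6) + (-5 + (-4)² + 4*(-4))) = -30*(√(3*(-1/16) - 6) + (-5 + 16 - 16)) = -30*(√(-3/16 - 6) - 5) = -30*(√(-99/16) - 5) = -30*(3*I*√11/4 - 5) = -30*(-5 + 3*I*√11/4) = 150 - 45*I*√11/2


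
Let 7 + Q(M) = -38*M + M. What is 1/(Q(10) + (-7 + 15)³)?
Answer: 1/135 ≈ 0.0074074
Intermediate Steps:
Q(M) = -7 - 37*M (Q(M) = -7 + (-38*M + M) = -7 - 37*M)
1/(Q(10) + (-7 + 15)³) = 1/((-7 - 37*10) + (-7 + 15)³) = 1/((-7 - 370) + 8³) = 1/(-377 + 512) = 1/135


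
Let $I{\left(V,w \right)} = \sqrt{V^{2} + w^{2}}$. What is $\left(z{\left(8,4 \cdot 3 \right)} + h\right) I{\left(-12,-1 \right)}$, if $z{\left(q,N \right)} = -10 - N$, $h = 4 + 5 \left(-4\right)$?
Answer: $- 38 \sqrt{145} \approx -457.58$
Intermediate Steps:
$h = -16$ ($h = 4 - 20 = -16$)
$\left(z{\left(8,4 \cdot 3 \right)} + h\right) I{\left(-12,-1 \right)} = \left(\left(-10 - 4 \cdot 3\right) - 16\right) \sqrt{\left(-12\right)^{2} + \left(-1\right)^{2}} = \left(\left(-10 - 12\right) - 16\right) \sqrt{144 + 1} = \left(\left(-10 - 12\right) - 16\right) \sqrt{145} = \left(-22 - 16\right) \sqrt{145} = - 38 \sqrt{145}$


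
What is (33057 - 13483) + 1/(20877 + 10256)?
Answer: 609397343/31133 ≈ 19574.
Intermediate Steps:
(33057 - 13483) + 1/(20877 + 10256) = 19574 + 1/31133 = 609397343/31133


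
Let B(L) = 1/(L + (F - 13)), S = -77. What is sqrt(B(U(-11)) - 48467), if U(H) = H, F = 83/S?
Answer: I*sqrt(180722008074)/1931 ≈ 220.15*I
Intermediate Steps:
F = -83/77 (F = 83/(-77) = 83*(-1/77) = -83/77 ≈ -1.0779)
B(L) = 1/(-1084/77 + L) (B(L) = 1/(L + (-83/77 - 13)) = 1/(L - 1084/77) = 1/(-1084/77 + L))
sqrt(B(U(-11)) - 48467) = sqrt(77/(-1084 + 77*(-11)) - 48467) = sqrt(77/(-1084 - 847) - 48467) = sqrt(77/(-1931) - 48467) = sqrt(77*(-1/1931) - 48467) = sqrt(-77/1931 - 48467) = sqrt(-93589854/1931) = I*sqrt(180722008074)/1931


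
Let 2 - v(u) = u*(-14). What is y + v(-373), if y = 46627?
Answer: 41407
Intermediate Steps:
v(u) = 2 + 14*u (v(u) = 2 - u*(-14) = 2 - (-14)*u = 2 + 14*u)
y + v(-373) = 46627 + (2 + 14*(-373)) = 46627 + (2 - 5222) = 46627 - 5220 = 41407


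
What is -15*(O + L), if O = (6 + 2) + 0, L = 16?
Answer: -360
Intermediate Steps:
O = 8 (O = 8 + 0 = 8)
-15*(O + L) = -15*(8 + 16) = -15*24 = -360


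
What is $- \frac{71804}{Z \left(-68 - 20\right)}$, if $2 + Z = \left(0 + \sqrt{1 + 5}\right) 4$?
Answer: $\frac{17951}{1012} + \frac{17951 \sqrt{6}}{506} \approx 104.64$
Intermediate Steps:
$Z = -2 + 4 \sqrt{6}$ ($Z = -2 + \left(0 + \sqrt{1 + 5}\right) 4 = -2 + \left(0 + \sqrt{6}\right) 4 = -2 + \sqrt{6} \cdot 4 = -2 + 4 \sqrt{6} \approx 7.798$)
$- \frac{71804}{Z \left(-68 - 20\right)} = - \frac{71804}{\left(-2 + 4 \sqrt{6}\right) \left(-68 - 20\right)} = - \frac{71804}{\left(-2 + 4 \sqrt{6}\right) \left(-88\right)} = - \frac{71804}{176 - 352 \sqrt{6}}$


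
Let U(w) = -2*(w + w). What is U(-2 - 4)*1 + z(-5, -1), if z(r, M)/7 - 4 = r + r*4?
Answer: -123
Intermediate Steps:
z(r, M) = 28 + 35*r (z(r, M) = 28 + 7*(r + r*4) = 28 + 7*(r + 4*r) = 28 + 7*(5*r) = 28 + 35*r)
U(w) = -4*w
U(-2 - 4)*1 + z(-5, -1) = -4*(-2 - 4)*1 + (28 + 35*(-5)) = -4*(-6)*1 + (28 - 175) = 24*1 - 147 = 24 - 147 = -123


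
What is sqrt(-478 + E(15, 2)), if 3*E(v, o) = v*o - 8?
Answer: 2*I*sqrt(1059)/3 ≈ 21.695*I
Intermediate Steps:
E(v, o) = -8/3 + o*v/3 (E(v, o) = (v*o - 8)/3 = (o*v - 8)/3 = (-8 + o*v)/3 = -8/3 + o*v/3)
sqrt(-478 + E(15, 2)) = sqrt(-478 + (-8/3 + (1/3)*2*15)) = sqrt(-478 + (-8/3 + 10)) = sqrt(-478 + 22/3) = sqrt(-1412/3) = 2*I*sqrt(1059)/3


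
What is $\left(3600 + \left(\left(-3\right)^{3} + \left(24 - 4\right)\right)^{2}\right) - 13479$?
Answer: $-9830$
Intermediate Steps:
$\left(3600 + \left(\left(-3\right)^{3} + \left(24 - 4\right)\right)^{2}\right) - 13479 = \left(3600 + \left(-27 + \left(24 - 4\right)\right)^{2}\right) - 13479 = \left(3600 + \left(-27 + 20\right)^{2}\right) - 13479 = \left(3600 + \left(-7\right)^{2}\right) - 13479 = \left(3600 + 49\right) - 13479 = 3649 - 13479 = -9830$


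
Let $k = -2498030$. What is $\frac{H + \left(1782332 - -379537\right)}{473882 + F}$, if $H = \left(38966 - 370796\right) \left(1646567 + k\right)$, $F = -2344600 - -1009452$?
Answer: $- \frac{282543129159}{861266} \approx -3.2806 \cdot 10^{5}$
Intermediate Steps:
$F = -1335148$ ($F = -2344600 + 1009452 = -1335148$)
$H = 282540967290$ ($H = \left(38966 - 370796\right) \left(1646567 - 2498030\right) = \left(-331830\right) \left(-851463\right) = 282540967290$)
$\frac{H + \left(1782332 - -379537\right)}{473882 + F} = \frac{282540967290 + \left(1782332 - -379537\right)}{473882 - 1335148} = \frac{282540967290 + \left(1782332 + 379537\right)}{-861266} = \left(282540967290 + 2161869\right) \left(- \frac{1}{861266}\right) = 282543129159 \left(- \frac{1}{861266}\right) = - \frac{282543129159}{861266}$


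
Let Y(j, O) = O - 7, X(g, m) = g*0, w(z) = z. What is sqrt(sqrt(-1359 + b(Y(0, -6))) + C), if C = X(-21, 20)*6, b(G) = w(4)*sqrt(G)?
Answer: (-1359 + 4*I*sqrt(13))**(1/4) ≈ 4.3047 + 4.2819*I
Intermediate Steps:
X(g, m) = 0
Y(j, O) = -7 + O
b(G) = 4*sqrt(G)
C = 0 (C = 0*6 = 0)
sqrt(sqrt(-1359 + b(Y(0, -6))) + C) = sqrt(sqrt(-1359 + 4*sqrt(-7 - 6)) + 0) = sqrt(sqrt(-1359 + 4*sqrt(-13)) + 0) = sqrt(sqrt(-1359 + 4*(I*sqrt(13))) + 0) = sqrt(sqrt(-1359 + 4*I*sqrt(13)) + 0) = sqrt(sqrt(-1359 + 4*I*sqrt(13))) = (-1359 + 4*I*sqrt(13))**(1/4)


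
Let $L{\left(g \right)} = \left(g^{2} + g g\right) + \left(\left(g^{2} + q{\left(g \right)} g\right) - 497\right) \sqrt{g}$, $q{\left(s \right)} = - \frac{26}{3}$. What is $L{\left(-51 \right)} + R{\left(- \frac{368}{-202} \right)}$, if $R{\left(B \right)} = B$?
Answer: $\frac{525586}{101} + 2546 i \sqrt{51} \approx 5203.8 + 18182.0 i$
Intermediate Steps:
$q{\left(s \right)} = - \frac{26}{3}$ ($q{\left(s \right)} = \left(-26\right) \frac{1}{3} = - \frac{26}{3}$)
$L{\left(g \right)} = 2 g^{2} + \sqrt{g} \left(-497 + g^{2} - \frac{26 g}{3}\right)$ ($L{\left(g \right)} = \left(g^{2} + g g\right) + \left(\left(g^{2} - \frac{26 g}{3}\right) - 497\right) \sqrt{g} = \left(g^{2} + g^{2}\right) + \left(-497 + g^{2} - \frac{26 g}{3}\right) \sqrt{g} = 2 g^{2} + \sqrt{g} \left(-497 + g^{2} - \frac{26 g}{3}\right)$)
$L{\left(-51 \right)} + R{\left(- \frac{368}{-202} \right)} = \left(\left(-51\right)^{\frac{5}{2}} - 497 \sqrt{-51} + 2 \left(-51\right)^{2} - \frac{26 \left(-51\right)^{\frac{3}{2}}}{3}\right) - \frac{368}{-202} = \left(2601 i \sqrt{51} - 497 i \sqrt{51} + 2 \cdot 2601 - \frac{26 \left(- 51 i \sqrt{51}\right)}{3}\right) - - \frac{184}{101} = \left(2601 i \sqrt{51} - 497 i \sqrt{51} + 5202 + 442 i \sqrt{51}\right) + \frac{184}{101} = \left(5202 + 2546 i \sqrt{51}\right) + \frac{184}{101} = \frac{525586}{101} + 2546 i \sqrt{51}$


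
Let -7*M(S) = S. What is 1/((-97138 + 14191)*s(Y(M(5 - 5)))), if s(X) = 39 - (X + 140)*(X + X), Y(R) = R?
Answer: -1/3234933 ≈ -3.0913e-7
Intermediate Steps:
M(S) = -S/7
s(X) = 39 - 2*X*(140 + X) (s(X) = 39 - (140 + X)*2*X = 39 - 2*X*(140 + X))
1/((-97138 + 14191)*s(Y(M(5 - 5)))) = 1/((-97138 + 14191)*(39 - (-40)*(5 - 5) - 2*(5 - 5)²/49)) = 1/((-82947)*(39 - (-40)*0 - 2*(-⅐*0)²)) = -1/(82947*(39 - 280*0 - 2*0²)) = -1/(82947*(39 + 0 - 2*0)) = -1/(82947*(39 + 0 + 0)) = -1/82947/39 = -1/82947*1/39 = -1/3234933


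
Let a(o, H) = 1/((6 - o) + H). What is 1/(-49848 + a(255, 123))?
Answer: -126/6280849 ≈ -2.0061e-5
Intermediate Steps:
a(o, H) = 1/(6 + H - o)
1/(-49848 + a(255, 123)) = 1/(-49848 + 1/(6 + 123 - 1*255)) = 1/(-49848 + 1/(6 + 123 - 255)) = 1/(-49848 + 1/(-126)) = 1/(-49848 - 1/126) = 1/(-6280849/126) = -126/6280849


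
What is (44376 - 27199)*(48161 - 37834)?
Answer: 177386879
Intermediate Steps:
(44376 - 27199)*(48161 - 37834) = 17177*10327 = 177386879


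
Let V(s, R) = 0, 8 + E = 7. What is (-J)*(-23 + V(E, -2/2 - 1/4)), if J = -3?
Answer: -69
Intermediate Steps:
E = -1 (E = -8 + 7 = -1)
(-J)*(-23 + V(E, -2/2 - 1/4)) = (-1*(-3))*(-23 + 0) = 3*(-23) = -69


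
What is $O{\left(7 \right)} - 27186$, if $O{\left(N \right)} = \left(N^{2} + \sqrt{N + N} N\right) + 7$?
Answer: $-27130 + 7 \sqrt{14} \approx -27104.0$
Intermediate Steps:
$O{\left(N \right)} = 7 + N^{2} + \sqrt{2} N^{\frac{3}{2}}$ ($O{\left(N \right)} = \left(N^{2} + \sqrt{2 N} N\right) + 7 = \left(N^{2} + \sqrt{2} \sqrt{N} N\right) + 7 = \left(N^{2} + \sqrt{2} N^{\frac{3}{2}}\right) + 7 = 7 + N^{2} + \sqrt{2} N^{\frac{3}{2}}$)
$O{\left(7 \right)} - 27186 = \left(7 + 7^{2} + \sqrt{2} \cdot 7^{\frac{3}{2}}\right) - 27186 = \left(7 + 49 + \sqrt{2} \cdot 7 \sqrt{7}\right) - 27186 = \left(7 + 49 + 7 \sqrt{14}\right) - 27186 = \left(56 + 7 \sqrt{14}\right) - 27186 = -27130 + 7 \sqrt{14}$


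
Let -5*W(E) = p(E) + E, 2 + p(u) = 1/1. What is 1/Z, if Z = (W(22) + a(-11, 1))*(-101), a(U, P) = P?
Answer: 5/1616 ≈ 0.0030941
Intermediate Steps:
p(u) = -1 (p(u) = -2 + 1/1 = -2 + 1 = -1)
W(E) = 1/5 - E/5 (W(E) = -(-1 + E)/5 = 1/5 - E/5)
Z = 1616/5 (Z = ((1/5 - 1/5*22) + 1)*(-101) = ((1/5 - 22/5) + 1)*(-101) = (-21/5 + 1)*(-101) = -16/5*(-101) = 1616/5 ≈ 323.20)
1/Z = 1/(1616/5) = 5/1616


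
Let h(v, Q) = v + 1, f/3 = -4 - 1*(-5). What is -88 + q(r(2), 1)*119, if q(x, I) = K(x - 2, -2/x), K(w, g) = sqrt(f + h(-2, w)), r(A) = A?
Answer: -88 + 119*sqrt(2) ≈ 80.291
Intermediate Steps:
f = 3 (f = 3*(-4 - 1*(-5)) = 3*(-4 + 5) = 3*1 = 3)
h(v, Q) = 1 + v
K(w, g) = sqrt(2) (K(w, g) = sqrt(3 + (1 - 2)) = sqrt(3 - 1) = sqrt(2))
q(x, I) = sqrt(2)
-88 + q(r(2), 1)*119 = -88 + sqrt(2)*119 = -88 + 119*sqrt(2)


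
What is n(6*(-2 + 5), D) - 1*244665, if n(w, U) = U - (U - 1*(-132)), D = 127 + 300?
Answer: -244797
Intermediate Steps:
D = 427
n(w, U) = -132 (n(w, U) = U - (U + 132) = U - (132 + U) = U + (-132 - U) = -132)
n(6*(-2 + 5), D) - 1*244665 = -132 - 1*244665 = -132 - 244665 = -244797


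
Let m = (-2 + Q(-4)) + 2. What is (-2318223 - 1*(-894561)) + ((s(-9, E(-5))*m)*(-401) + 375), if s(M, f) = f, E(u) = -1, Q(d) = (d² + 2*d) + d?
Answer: -1421683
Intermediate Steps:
Q(d) = d² + 3*d
m = 4 (m = (-2 - 4*(3 - 4)) + 2 = (-2 - 4*(-1)) + 2 = (-2 + 4) + 2 = 2 + 2 = 4)
(-2318223 - 1*(-894561)) + ((s(-9, E(-5))*m)*(-401) + 375) = (-2318223 - 1*(-894561)) + (-1*4*(-401) + 375) = (-2318223 + 894561) + (-4*(-401) + 375) = -1423662 + (1604 + 375) = -1423662 + 1979 = -1421683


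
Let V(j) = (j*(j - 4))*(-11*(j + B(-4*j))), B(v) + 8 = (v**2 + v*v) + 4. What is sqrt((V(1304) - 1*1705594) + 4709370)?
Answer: 16*I*sqrt(3963594335479) ≈ 3.1854e+7*I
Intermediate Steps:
B(v) = -4 + 2*v**2 (B(v) = -8 + ((v**2 + v*v) + 4) = -8 + ((v**2 + v**2) + 4) = -8 + (2*v**2 + 4) = -8 + (4 + 2*v**2) = -4 + 2*v**2)
V(j) = j*(-4 + j)*(44 - 352*j**2 - 11*j) (V(j) = (j*(j - 4))*(-11*(j + (-4 + 2*(-4*j)**2))) = (j*(-4 + j))*(-11*(j + (-4 + 2*(16*j**2)))) = (j*(-4 + j))*(-11*(j + (-4 + 32*j**2))) = (j*(-4 + j))*(-11*(-4 + j + 32*j**2)) = (j*(-4 + j))*(44 - 352*j**2 - 11*j) = j*(-4 + j)*(44 - 352*j**2 - 11*j))
sqrt((V(1304) - 1*1705594) + 4709370) = sqrt((11*1304*(-16 - 32*1304**3 + 8*1304 + 127*1304**2) - 1*1705594) + 4709370) = sqrt((11*1304*(-16 - 32*2217342464 + 10432 + 127*1700416) - 1705594) + 4709370) = sqrt((11*1304*(-16 - 70954958848 + 10432 + 215952832) - 1705594) + 4709370) = sqrt((11*1304*(-70738995600) - 1705594) + 4709370) = sqrt((-1014680152886400 - 1705594) + 4709370) = sqrt(-1014680154591994 + 4709370) = sqrt(-1014680149882624) = 16*I*sqrt(3963594335479)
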